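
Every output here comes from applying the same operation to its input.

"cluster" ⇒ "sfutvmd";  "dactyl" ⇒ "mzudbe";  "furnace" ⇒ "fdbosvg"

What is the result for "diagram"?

What's happening: shift every letter 1 place forward in the alphabet (wrapping around), then reverse the string.
Applying both steps to "diagram": "ejbhsbn", then "nbshbje".

nbshbje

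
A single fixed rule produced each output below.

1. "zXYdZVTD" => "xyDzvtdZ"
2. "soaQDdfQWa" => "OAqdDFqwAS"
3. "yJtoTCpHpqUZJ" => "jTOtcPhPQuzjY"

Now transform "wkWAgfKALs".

In each case the input is transformed by: move the first character to the end, then flip the case of every letter.
Doing the same to "wkWAgfKALs": "KwaGFkalSW".

KwaGFkalSW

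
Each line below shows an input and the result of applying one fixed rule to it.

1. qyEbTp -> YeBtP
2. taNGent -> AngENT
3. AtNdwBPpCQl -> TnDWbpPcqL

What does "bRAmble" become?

raMBLE

The pattern: flip the case of every letter, then delete the first character.
Applying both steps to "bRAmble": "BraMBLE", then "raMBLE".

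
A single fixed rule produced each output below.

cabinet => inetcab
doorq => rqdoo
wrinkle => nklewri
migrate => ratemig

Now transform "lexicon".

In each case the input is transformed by: move the first 3 characters to the end (rotate left by 3).
For "lexicon" the result is "iconlex".

iconlex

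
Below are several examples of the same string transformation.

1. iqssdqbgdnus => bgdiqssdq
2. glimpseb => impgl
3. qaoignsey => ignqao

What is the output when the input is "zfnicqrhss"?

cqrzfni

The transformation: delete the last 3 characters, then move the last 3 characters to the front (rotate right by 3).
Applying both steps to "zfnicqrhss": "zfnicqr", then "cqrzfni".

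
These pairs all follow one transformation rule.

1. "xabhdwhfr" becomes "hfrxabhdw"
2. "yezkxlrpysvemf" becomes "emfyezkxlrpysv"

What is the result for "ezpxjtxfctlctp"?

What's happening: move the last 3 characters to the front (rotate right by 3).
For "ezpxjtxfctlctp" the result is "ctpezpxjtxfctl".

ctpezpxjtxfctl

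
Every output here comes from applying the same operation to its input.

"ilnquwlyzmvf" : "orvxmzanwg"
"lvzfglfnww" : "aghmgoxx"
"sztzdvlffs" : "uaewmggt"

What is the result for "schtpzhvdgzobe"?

iuqaiwehapcf

In each case the input is transformed by: shift every letter 1 place forward in the alphabet (wrapping around), then delete the first 2 characters.
Starting from "schtpzhvdgzobe": after the first operation, "tdiuqaiwehapcf"; after the second, "iuqaiwehapcf".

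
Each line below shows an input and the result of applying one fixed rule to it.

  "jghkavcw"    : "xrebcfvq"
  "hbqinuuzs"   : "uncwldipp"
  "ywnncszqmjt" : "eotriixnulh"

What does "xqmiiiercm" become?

What's happening: move the last 2 characters to the front (rotate right by 2), then shift every letter 5 places backward in the alphabet (wrapping around).
For "xqmiiiercm", step one produces "cmxqmiiier"; step two turns that into "xhslhdddzm".

xhslhdddzm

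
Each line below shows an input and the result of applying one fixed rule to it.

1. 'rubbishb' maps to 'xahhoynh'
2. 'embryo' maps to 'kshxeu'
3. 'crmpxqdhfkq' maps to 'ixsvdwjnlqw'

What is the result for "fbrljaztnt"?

lhxrpgfztz

The rule is to shift every letter 6 places forward in the alphabet (wrapping around).
For "fbrljaztnt" the result is "lhxrpgfztz".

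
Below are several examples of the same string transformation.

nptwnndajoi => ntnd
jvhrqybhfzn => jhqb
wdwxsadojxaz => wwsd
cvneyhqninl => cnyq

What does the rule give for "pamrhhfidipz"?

pmhf

Each output is the input with this applied: keep every other character starting from the first (positions 1st, 3rd, 5th, ...), then keep only the first 4 characters.
Applying both steps to "pamrhhfidipz": "pmhfdp", then "pmhf".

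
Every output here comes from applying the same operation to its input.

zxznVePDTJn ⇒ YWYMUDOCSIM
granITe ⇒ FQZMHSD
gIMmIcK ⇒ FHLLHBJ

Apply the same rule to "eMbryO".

The rule is to shift every letter 1 place backward in the alphabet (wrapping around), then convert every letter to uppercase.
Starting from "eMbryO": after the first operation, "dLaqxN"; after the second, "DLAQXN".

DLAQXN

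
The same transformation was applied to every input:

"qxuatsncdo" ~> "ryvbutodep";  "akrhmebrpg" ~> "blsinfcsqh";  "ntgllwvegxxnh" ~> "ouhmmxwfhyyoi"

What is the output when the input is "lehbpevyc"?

mficqfwzd

In each case the input is transformed by: shift every letter 1 place forward in the alphabet (wrapping around).
"lehbpevyc" → "mficqfwzd".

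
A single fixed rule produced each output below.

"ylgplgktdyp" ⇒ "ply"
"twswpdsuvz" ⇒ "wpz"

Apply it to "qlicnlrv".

cn

Each output is the input with this applied: swap each adjacent pair of characters (1↔2, 3↔4, ...), then keep one character in every 3, starting at position 3 (positions 3rd, 6th, 9th, ...).
Applying that to "qlicnlrv" gives "cn".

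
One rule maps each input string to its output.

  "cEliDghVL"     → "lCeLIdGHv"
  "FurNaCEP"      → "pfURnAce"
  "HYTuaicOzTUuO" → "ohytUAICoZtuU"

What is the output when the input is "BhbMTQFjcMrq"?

QbHBmtqfJCmR

Each output is the input with this applied: move the last character to the front, then flip the case of every letter.
On "BhbMTQFjcMrq": the first step gives "qBhbMTQFjcMr", and the second then gives "QbHBmtqfJCmR".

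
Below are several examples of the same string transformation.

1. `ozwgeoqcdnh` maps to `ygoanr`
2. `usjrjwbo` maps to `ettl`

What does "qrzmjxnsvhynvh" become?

ajtxfif

Rule — keep every other character starting from the first (positions 1st, 3rd, 5th, ...), then shift every letter 10 places forward in the alphabet (wrapping around).
Applying both steps to "qrzmjxnsvhynvh": "qzjnvyv", then "ajtxfif".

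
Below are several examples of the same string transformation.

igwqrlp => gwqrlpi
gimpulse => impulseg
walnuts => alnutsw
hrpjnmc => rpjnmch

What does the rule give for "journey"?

ourneyj

What's happening: move the first character to the end.
So "journey" becomes "ourneyj".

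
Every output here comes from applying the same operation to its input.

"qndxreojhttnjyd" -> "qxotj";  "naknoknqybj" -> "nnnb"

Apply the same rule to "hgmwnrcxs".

In each case the input is transformed by: keep one character in every 3, starting at position 1 (positions 1st, 4th, 7th, ...).
Doing the same to "hgmwnrcxs": "hwc".

hwc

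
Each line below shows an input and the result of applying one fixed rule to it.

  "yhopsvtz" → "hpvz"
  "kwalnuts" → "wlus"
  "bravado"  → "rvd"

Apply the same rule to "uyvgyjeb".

ygjb

Looking at the pairs, the operation is to keep every other character starting from the second (positions 2nd, 4th, 6th, ...).
"uyvgyjeb" → "ygjb".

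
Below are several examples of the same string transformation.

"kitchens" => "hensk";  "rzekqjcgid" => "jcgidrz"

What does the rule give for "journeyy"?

The rule is to swap the front and back halves of the string, then delete the last 3 characters.
For "journeyy", step one produces "neyyjour"; step two turns that into "neyyj".

neyyj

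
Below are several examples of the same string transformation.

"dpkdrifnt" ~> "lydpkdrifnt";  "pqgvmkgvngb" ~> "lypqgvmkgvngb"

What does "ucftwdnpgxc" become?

lyucftwdnpgxc

The transformation: prepend "ly".
For "ucftwdnpgxc" the result is "lyucftwdnpgxc".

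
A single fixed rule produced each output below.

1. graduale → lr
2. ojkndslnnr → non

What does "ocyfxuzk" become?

In each case the input is transformed by: swap the front and back halves of the string, then keep one character in every 3, starting at position 3 (positions 3rd, 6th, 9th, ...).
Working it through for "ocyfxuzk": intermediate "xuzkocyf", final "zc".

zc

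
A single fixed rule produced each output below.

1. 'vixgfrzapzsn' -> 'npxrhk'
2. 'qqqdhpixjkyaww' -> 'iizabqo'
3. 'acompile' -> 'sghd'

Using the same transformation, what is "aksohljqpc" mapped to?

skzbh

The pattern: keep every other character starting from the first (positions 1st, 3rd, 5th, ...), then shift every letter 8 places backward in the alphabet (wrapping around).
For "aksohljqpc", step one produces "ashjp"; step two turns that into "skzbh".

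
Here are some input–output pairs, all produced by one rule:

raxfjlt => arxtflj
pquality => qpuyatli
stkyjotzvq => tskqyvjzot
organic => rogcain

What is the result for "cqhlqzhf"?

Looking at the pairs, the operation is to move the first character to the end, then take characters alternately from the front and the back (1st, last, 2nd, 2nd-last, ...).
On "cqhlqzhf": the first step gives "qhlqzhfc", and the second then gives "qchflhqz".

qchflhqz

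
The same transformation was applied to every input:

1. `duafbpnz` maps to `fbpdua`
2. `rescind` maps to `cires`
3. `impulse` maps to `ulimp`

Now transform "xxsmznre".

The rule is to delete the last 2 characters, then move the first 3 characters to the end (rotate left by 3).
On "xxsmznre": the first step gives "xxsmzn", and the second then gives "mznxxs".

mznxxs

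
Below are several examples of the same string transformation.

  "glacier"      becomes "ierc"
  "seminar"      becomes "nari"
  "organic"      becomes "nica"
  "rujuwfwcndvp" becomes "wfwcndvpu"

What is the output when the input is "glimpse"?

psem

The pattern: delete the first 3 characters, then move the first character to the end.
"glimpse" → "mpse" → "psem".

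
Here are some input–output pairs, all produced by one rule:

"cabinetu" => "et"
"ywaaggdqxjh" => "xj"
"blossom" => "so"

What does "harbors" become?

The transformation: move the last 3 characters to the front (rotate right by 3), then keep only the first 2 characters.
Starting from "harbors": after the first operation, "orsharb"; after the second, "or".

or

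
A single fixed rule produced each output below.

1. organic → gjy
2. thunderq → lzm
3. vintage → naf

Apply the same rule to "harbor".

Rule — shift every letter 8 places backward in the alphabet (wrapping around), then keep only the first 3 characters.
So "harbor" becomes "zsj".

zsj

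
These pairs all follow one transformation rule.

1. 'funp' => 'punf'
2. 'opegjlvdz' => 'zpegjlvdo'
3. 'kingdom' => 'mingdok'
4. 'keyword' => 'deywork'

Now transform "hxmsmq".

qxmsmh

The pattern: swap the first and last characters.
Doing the same to "hxmsmq": "qxmsmh".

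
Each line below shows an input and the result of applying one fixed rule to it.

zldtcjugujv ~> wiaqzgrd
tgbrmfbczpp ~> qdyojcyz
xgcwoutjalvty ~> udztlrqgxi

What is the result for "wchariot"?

Looking at the pairs, the operation is to shift every letter 3 places backward in the alphabet (wrapping around), then delete the last 3 characters.
"wchariot" → "tzexoflq" → "tzexo".

tzexo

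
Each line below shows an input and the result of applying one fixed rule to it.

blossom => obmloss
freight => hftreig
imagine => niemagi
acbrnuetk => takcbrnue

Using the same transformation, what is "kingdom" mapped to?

The rule is to swap the first and last characters, then move the last 2 characters to the front (rotate right by 2).
"kingdom" → "mingdok" → "okmingd".

okmingd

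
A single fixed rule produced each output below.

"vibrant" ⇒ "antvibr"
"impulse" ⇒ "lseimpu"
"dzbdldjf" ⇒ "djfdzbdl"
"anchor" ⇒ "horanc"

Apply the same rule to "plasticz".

iczplast

The pattern: move the last 3 characters to the front (rotate right by 3).
Applying that to "plasticz" gives "iczplast".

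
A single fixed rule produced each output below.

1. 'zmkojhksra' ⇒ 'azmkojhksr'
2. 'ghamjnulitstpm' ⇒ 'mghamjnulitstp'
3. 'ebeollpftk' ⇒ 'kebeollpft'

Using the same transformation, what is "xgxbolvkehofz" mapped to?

zxgxbolvkehof

The transformation: move the last character to the front.
On "xgxbolvkehofz" that produces "zxgxbolvkehof".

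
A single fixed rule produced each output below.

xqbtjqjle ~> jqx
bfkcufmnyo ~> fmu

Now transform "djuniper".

ip

Each output is the input with this applied: sort the characters into alphabetical order, then keep one character in every 3, starting at position 3 (positions 3rd, 6th, 9th, ...).
Working it through for "djuniper": intermediate "deijnpru", final "ip".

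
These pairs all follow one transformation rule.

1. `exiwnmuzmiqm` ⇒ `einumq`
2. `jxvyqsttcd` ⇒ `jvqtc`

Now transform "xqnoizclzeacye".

Each output is the input with this applied: keep every other character starting from the first (positions 1st, 3rd, 5th, ...).
On "xqnoizclzeacye" that produces "xniczay".

xniczay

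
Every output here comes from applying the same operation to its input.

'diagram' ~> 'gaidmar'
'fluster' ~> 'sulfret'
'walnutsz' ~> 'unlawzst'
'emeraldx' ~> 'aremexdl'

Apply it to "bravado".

varboda

Rule — move the last 3 characters to the front (rotate right by 3), then reverse the string.
"bravado" → "adobrav" → "varboda".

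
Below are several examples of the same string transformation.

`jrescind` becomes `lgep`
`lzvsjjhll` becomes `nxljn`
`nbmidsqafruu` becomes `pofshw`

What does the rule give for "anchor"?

Rule — keep every other character starting from the first (positions 1st, 3rd, 5th, ...), then shift every letter 2 places forward in the alphabet (wrapping around).
So "anchor" becomes "ceq".

ceq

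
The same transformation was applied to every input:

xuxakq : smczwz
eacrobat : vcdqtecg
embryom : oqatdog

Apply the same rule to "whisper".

The transformation: shift every letter 2 places forward in the alphabet (wrapping around), then reverse the string.
Working it through for "whisper": intermediate "yjkurgt", final "tgrukjy".

tgrukjy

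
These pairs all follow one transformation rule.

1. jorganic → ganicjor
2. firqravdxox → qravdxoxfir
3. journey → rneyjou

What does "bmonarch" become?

The transformation: move the first 3 characters to the end (rotate left by 3).
So "bmonarch" becomes "narchbmo".

narchbmo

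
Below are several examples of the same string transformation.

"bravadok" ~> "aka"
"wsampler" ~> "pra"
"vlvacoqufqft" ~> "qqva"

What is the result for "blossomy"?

syo

Looking at the pairs, the operation is to swap the front and back halves of the string, then keep one character in every 3, starting at position 1 (positions 1st, 4th, 7th, ...).
Starting from "blossomy": after the first operation, "somyblos"; after the second, "syo".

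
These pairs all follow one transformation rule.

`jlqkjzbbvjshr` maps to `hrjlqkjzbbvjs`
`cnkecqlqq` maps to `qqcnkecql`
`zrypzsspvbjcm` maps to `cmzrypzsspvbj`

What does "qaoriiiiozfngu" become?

guqaoriiiiozfn

Looking at the pairs, the operation is to move the last 2 characters to the front (rotate right by 2).
Applying that to "qaoriiiiozfngu" gives "guqaoriiiiozfn".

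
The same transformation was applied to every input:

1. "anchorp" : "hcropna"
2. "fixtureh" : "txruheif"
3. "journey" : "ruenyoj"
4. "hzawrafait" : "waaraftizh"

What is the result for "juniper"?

The rule is to swap each adjacent pair of characters (1↔2, 3↔4, ...), then move the first 2 characters to the end (rotate left by 2).
For "juniper", step one produces "ujinepr"; step two turns that into "inepruj".

inepruj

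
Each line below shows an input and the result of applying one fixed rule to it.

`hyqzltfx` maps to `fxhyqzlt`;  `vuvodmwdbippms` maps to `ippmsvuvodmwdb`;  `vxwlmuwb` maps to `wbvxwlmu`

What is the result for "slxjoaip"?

In each case the input is transformed by: move the first 2 characters to the end (rotate left by 2), then swap the front and back halves of the string.
Applying that to "slxjoaip" gives "ipslxjoa".

ipslxjoa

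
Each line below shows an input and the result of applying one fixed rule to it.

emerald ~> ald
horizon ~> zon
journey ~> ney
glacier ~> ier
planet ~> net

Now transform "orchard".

Looking at the pairs, the operation is to keep only the last 3 characters.
So "orchard" becomes "ard".

ard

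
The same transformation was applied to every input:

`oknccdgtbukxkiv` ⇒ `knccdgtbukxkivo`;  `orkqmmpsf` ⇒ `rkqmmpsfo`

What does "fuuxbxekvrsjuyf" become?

The rule is to move the first character to the end.
Applying that to "fuuxbxekvrsjuyf" gives "uuxbxekvrsjuyff".

uuxbxekvrsjuyff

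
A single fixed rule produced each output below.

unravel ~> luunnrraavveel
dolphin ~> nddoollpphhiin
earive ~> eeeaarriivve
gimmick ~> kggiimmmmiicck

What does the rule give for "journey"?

Each output is the input with this applied: double every character, then move the last character to the front.
Applying both steps to "journey": "jjoouurrnneeyy", then "yjjoouurrnneey".
(Check on "dolphin": → "ddoollpphhiinn" → "nddoollpphhiin" ✓)

yjjoouurrnneey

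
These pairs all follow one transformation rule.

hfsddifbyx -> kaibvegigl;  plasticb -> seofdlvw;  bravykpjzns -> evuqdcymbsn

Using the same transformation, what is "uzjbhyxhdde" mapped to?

xhcgmgekkab

Rule — take characters alternately from the front and the back (1st, last, 2nd, 2nd-last, ...), then shift every letter 3 places forward in the alphabet (wrapping around).
"uzjbhyxhdde" → "uezdjdbhhxy" → "xhcgmgekkab".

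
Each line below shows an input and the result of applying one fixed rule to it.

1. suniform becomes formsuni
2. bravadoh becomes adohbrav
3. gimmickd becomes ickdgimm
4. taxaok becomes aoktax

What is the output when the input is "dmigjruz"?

What's happening: swap the front and back halves of the string.
Doing the same to "dmigjruz": "jruzdmig".

jruzdmig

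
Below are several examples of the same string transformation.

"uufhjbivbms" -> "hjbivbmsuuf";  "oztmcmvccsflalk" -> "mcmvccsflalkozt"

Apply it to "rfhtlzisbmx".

tlzisbmxrfh

The rule is to move the first 3 characters to the end (rotate left by 3).
So "rfhtlzisbmx" becomes "tlzisbmxrfh".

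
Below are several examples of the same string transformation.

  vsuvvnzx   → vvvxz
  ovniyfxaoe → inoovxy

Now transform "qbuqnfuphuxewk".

hknpqquuuwx

The pattern: sort the characters into alphabetical order, then delete the first 3 characters.
For "qbuqnfuphuxewk" the result is "hknpqquuuwx".
(Check on "ovniyfxaoe": → "aefinoovxy" → "inoovxy" ✓)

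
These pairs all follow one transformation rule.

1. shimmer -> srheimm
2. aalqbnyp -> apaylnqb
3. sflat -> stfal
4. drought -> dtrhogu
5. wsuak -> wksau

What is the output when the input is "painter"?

praeitn

The rule is to take characters alternately from the front and the back (1st, last, 2nd, 2nd-last, ...).
On "painter" that produces "praeitn".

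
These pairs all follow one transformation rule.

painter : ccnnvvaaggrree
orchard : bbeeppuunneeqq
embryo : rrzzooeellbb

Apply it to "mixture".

In each case the input is transformed by: shift every letter 13 places forward in the alphabet (wrapping around) — i.e. ROT13, then double every character.
So "mixture" becomes "zzvvkkgghheerr".

zzvvkkgghheerr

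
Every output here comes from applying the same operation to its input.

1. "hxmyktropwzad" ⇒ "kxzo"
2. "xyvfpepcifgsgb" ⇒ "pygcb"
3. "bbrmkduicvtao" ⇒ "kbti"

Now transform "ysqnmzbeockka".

mske

In each case the input is transformed by: keep one character in every 3, starting at position 2 (positions 2nd, 5th, 8th, ...), then swap each adjacent pair of characters (1↔2, 3↔4, ...).
For "ysqnmzbeockka", step one produces "smek"; step two turns that into "mske".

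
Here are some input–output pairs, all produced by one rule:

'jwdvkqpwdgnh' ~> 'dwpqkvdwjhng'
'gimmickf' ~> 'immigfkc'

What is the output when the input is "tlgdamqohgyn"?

The pattern: move the last 3 characters to the front (rotate right by 3), then reverse the string.
Applying both steps to "tlgdamqohgyn": "gyntlgdamqoh", then "hoqmadgltnyg".

hoqmadgltnyg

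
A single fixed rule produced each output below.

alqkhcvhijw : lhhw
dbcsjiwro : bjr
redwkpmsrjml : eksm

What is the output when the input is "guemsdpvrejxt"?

usvj

Rule — keep one character in every 3, starting at position 2 (positions 2nd, 5th, 8th, ...).
For "guemsdpvrejxt" the result is "usvj".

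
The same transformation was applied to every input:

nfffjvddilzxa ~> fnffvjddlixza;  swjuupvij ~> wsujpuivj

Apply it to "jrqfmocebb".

Each output is the input with this applied: swap each adjacent pair of characters (1↔2, 3↔4, ...).
"jrqfmocebb" → "rjfqomecbb".

rjfqomecbb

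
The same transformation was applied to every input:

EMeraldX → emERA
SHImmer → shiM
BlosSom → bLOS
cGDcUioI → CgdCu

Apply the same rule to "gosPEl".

GOS

Rule — flip the case of every letter, then delete the last 3 characters.
Working it through for "gosPEl": intermediate "GOSpeL", final "GOS".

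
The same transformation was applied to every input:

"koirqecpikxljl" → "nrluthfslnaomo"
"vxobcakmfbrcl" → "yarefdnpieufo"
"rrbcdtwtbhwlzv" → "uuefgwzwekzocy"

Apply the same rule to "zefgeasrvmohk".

chijhdvuyprkn

The pattern: shift every letter 3 places forward in the alphabet (wrapping around).
So "zefgeasrvmohk" becomes "chijhdvuyprkn".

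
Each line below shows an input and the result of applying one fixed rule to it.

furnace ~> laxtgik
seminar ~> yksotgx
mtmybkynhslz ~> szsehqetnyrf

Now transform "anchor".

The rule is to shift every letter 6 places forward in the alphabet (wrapping around).
So "anchor" becomes "gtinux".

gtinux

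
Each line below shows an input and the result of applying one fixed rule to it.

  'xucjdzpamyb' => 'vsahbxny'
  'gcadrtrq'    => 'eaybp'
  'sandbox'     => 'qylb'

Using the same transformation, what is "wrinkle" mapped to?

upgl

The transformation: delete the last 3 characters, then shift every letter 2 places backward in the alphabet (wrapping around).
"wrinkle" → "wrin" → "upgl".
(Check on "gcadrtrq": → "gcadr" → "eaybp" ✓)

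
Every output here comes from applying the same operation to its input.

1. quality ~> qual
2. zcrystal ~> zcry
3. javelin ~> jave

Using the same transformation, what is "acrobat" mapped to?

acro

The pattern: keep only the first 4 characters.
Doing the same to "acrobat": "acro".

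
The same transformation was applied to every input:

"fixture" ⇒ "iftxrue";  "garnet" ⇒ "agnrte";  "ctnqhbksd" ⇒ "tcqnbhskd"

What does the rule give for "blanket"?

In each case the input is transformed by: swap each adjacent pair of characters (1↔2, 3↔4, ...).
"blanket" → "lbnaekt".

lbnaekt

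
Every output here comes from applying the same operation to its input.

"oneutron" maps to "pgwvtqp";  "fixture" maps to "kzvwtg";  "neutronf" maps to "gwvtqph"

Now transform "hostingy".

quvkpia

What's happening: shift every letter 2 places forward in the alphabet (wrapping around), then delete the first character.
Applying both steps to "hostingy": "jquvkpia", then "quvkpia".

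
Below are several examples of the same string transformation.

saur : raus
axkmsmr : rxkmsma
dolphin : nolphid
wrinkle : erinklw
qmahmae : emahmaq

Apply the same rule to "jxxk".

kxxj

In each case the input is transformed by: swap the first and last characters.
So "jxxk" becomes "kxxj".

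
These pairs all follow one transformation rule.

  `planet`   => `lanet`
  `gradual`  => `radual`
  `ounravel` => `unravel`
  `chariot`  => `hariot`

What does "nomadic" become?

omadic

The pattern: delete the first character.
Doing the same to "nomadic": "omadic".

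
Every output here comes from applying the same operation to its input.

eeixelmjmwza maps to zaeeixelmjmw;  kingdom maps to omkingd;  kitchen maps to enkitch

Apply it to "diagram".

amdiagr

The rule is to move the last 2 characters to the front (rotate right by 2).
Doing the same to "diagram": "amdiagr".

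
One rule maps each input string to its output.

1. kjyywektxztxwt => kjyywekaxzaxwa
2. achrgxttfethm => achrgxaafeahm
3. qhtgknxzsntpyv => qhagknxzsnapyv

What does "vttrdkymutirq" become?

Each output is the input with this applied: replace every "t" with "a".
Doing the same to "vttrdkymutirq": "vaardkymuairq".

vaardkymuairq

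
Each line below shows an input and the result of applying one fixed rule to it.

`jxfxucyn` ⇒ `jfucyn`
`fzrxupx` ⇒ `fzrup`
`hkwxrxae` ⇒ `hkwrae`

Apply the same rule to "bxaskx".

Looking at the pairs, the operation is to remove every "x".
"bxaskx" → "bask".

bask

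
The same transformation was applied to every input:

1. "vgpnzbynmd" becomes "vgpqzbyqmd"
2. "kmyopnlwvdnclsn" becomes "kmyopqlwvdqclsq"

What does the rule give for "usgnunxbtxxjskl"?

usgquqxbtxxjskl

Each output is the input with this applied: replace every "n" with "q".
For "usgnunxbtxxjskl" the result is "usgquqxbtxxjskl".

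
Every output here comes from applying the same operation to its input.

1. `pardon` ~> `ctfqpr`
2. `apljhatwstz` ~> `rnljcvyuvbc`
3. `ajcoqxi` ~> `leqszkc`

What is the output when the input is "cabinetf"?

Each output is the input with this applied: move the first character to the end, then shift every letter 2 places forward in the alphabet (wrapping around).
Applying both steps to "cabinetf": "abinetfc", then "cdkpgvhe".
(Check on "pardon": → "ardonp" → "ctfqpr" ✓)

cdkpgvhe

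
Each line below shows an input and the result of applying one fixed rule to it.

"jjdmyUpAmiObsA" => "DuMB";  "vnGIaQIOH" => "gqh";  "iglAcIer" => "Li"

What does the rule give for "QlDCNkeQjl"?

dKJ

The pattern: flip the case of every letter, then keep one character in every 3, starting at position 3 (positions 3rd, 6th, 9th, ...).
"QlDCNkeQjl" → "qLdcnKEqJL" → "dKJ".
(Check on "iglAcIer": → "IGLaCiER" → "Li" ✓)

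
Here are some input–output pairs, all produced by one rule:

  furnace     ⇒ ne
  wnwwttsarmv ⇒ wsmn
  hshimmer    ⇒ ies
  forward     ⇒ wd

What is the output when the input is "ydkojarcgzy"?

orzd

What's happening: move the first 2 characters to the end (rotate left by 2), then keep one character in every 3, starting at position 2 (positions 2nd, 5th, 8th, ...).
Applying both steps to "ydkojarcgzy": "kojarcgzyyd", then "orzd".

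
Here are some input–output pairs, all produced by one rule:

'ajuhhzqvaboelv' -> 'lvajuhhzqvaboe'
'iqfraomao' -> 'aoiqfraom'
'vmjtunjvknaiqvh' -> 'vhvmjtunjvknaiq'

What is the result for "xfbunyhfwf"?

Rule — move the last 2 characters to the front (rotate right by 2).
Applying that to "xfbunyhfwf" gives "wfxfbunyhf".

wfxfbunyhf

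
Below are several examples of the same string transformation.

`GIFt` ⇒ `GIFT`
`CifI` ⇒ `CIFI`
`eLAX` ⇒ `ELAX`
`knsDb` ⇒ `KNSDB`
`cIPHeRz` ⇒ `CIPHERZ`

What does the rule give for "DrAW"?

DRAW

Looking at the pairs, the operation is to convert every letter to uppercase.
Doing the same to "DrAW": "DRAW".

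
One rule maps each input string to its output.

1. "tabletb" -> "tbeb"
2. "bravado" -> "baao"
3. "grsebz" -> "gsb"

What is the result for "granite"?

The pattern: keep every other character starting from the first (positions 1st, 3rd, 5th, ...).
"granite" → "gaie".

gaie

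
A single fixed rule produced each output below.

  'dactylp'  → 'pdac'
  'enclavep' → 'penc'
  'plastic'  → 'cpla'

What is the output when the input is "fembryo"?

In each case the input is transformed by: move the last character to the front, then keep only the first 4 characters.
Starting from "fembryo": after the first operation, "ofembry"; after the second, "ofem".
(Check on "dactylp": → "pdactyl" → "pdac" ✓)

ofem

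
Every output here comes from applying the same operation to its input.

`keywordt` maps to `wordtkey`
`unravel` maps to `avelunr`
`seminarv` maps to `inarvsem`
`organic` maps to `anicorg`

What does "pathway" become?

The pattern: move the first 3 characters to the end (rotate left by 3).
Doing the same to "pathway": "hwaypat".

hwaypat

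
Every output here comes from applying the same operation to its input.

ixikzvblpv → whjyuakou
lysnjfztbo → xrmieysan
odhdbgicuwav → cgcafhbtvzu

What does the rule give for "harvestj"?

In each case the input is transformed by: delete the first character, then shift every letter 1 place backward in the alphabet (wrapping around).
Starting from "harvestj": after the first operation, "arvestj"; after the second, "zqudrsi".

zqudrsi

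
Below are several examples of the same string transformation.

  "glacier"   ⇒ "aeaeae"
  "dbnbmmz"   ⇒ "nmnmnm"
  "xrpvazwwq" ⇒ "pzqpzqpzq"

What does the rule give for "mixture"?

xrxrxr

Rule — keep one character in every 3, starting at position 3 (positions 3rd, 6th, 9th, ...), then write the whole string 3 times in a row.
For "mixture", step one produces "xr"; step two turns that into "xrxrxr".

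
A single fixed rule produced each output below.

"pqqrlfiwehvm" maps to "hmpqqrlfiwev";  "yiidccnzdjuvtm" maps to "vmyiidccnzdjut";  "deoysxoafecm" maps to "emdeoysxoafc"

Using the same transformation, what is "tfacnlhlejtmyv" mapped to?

mvtfacnlhlejty

Rule — move the last 2 characters to the front (rotate right by 2), then swap the first and last characters.
On "tfacnlhlejtmyv": the first step gives "yvtfacnlhlejtm", and the second then gives "mvtfacnlhlejty".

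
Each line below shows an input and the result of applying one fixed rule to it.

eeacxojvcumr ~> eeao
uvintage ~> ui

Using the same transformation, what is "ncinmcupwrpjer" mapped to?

iu

Looking at the pairs, the operation is to delete the last 3 characters, then keep only the vowels.
"ncinmcupwrpjer" → "ncinmcupwrp" → "iu".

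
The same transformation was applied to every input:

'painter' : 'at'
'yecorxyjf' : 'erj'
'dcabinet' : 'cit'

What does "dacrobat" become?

aot

In each case the input is transformed by: keep one character in every 3, starting at position 2 (positions 2nd, 5th, 8th, ...).
For "dacrobat" the result is "aot".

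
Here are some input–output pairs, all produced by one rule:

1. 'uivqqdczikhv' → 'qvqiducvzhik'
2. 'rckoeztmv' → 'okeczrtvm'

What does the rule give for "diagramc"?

Looking at the pairs, the operation is to move the first 3 characters to the end (rotate left by 3), then take characters alternately from the front and the back (1st, last, 2nd, 2nd-last, ...).
Doing the same to "diagramc": "gariadmc".

gariadmc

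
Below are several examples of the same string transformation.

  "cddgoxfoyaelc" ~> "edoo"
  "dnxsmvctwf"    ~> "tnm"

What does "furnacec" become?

Each output is the input with this applied: keep one character in every 3, starting at position 2 (positions 2nd, 5th, 8th, ...), then move the last character to the front.
Starting from "furnacec": after the first operation, "uac"; after the second, "cua".

cua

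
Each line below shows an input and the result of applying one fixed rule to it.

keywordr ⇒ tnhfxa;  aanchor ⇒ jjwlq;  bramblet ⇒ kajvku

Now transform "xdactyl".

The pattern: delete the last 2 characters, then shift every letter 9 places forward in the alphabet (wrapping around).
For "xdactyl", step one produces "xdact"; step two turns that into "gmjlc".

gmjlc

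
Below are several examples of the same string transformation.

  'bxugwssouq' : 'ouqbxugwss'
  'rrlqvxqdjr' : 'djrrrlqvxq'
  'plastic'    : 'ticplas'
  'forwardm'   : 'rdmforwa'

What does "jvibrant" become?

antjvibr

The pattern: move the last 3 characters to the front (rotate right by 3).
On "jvibrant" that produces "antjvibr".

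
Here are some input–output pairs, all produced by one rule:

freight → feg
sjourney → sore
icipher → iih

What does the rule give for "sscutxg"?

sct

Looking at the pairs, the operation is to delete the last character, then keep every other character starting from the first (positions 1st, 3rd, 5th, ...).
Applying both steps to "sscutxg": "sscutx", then "sct".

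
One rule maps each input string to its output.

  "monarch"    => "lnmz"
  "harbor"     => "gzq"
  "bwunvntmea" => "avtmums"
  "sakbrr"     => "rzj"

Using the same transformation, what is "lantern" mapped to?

Each output is the input with this applied: delete the last 3 characters, then shift every letter 1 place backward in the alphabet (wrapping around).
For "lantern", step one produces "lant"; step two turns that into "kzms".
(Check on "monarch": → "mona" → "lnmz" ✓)

kzms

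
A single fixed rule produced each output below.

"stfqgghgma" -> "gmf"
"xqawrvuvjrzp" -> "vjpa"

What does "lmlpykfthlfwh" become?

The pattern: keep one character in every 3, starting at position 3 (positions 3rd, 6th, 9th, ...), then move the first character to the end.
So "lmlpykfthlfwh" becomes "khwl".

khwl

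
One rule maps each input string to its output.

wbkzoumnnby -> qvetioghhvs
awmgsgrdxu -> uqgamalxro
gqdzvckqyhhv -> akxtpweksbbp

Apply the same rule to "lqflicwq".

fkzfcwqk

The transformation: shift every letter 6 places backward in the alphabet (wrapping around).
So "lqflicwq" becomes "fkzfcwqk".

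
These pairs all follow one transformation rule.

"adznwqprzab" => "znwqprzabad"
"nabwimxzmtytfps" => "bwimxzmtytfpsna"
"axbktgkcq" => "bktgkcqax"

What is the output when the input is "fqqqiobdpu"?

qqiobdpufq

In each case the input is transformed by: move the first 2 characters to the end (rotate left by 2).
"fqqqiobdpu" → "qqiobdpufq".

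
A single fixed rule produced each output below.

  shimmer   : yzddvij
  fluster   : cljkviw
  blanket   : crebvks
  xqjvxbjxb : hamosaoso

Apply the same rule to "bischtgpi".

The pattern: move the first character to the end, then shift every letter 9 places backward in the alphabet (wrapping around).
On "bischtgpi": the first step gives "ischtgpib", and the second then gives "zjtykxgzs".

zjtykxgzs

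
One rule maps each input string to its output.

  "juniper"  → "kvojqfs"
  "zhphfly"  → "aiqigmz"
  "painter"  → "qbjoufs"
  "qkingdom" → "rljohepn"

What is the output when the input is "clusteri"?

The rule is to shift every letter 1 place forward in the alphabet (wrapping around).
Applying that to "clusteri" gives "dmvtufsj".

dmvtufsj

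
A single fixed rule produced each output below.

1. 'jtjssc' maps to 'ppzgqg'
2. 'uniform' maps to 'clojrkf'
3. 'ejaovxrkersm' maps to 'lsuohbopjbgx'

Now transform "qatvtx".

In each case the input is transformed by: move the first 3 characters to the end (rotate left by 3), then shift every letter 3 places backward in the alphabet (wrapping around).
On "qatvtx": the first step gives "vtxqat", and the second then gives "squnxq".

squnxq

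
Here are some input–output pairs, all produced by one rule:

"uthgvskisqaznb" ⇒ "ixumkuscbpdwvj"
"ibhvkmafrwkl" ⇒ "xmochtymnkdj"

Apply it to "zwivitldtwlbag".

xkvnfvyndcibyk

The transformation: move the first 3 characters to the end (rotate left by 3), then shift every letter 2 places forward in the alphabet (wrapping around).
Starting from "zwivitldtwlbag": after the first operation, "vitldtwlbagzwi"; after the second, "xkvnfvyndcibyk".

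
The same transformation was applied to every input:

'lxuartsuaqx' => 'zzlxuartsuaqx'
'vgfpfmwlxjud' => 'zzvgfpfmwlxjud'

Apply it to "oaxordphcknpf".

zzoaxordphcknpf

What's happening: prepend "zz".
So "oaxordphcknpf" becomes "zzoaxordphcknpf".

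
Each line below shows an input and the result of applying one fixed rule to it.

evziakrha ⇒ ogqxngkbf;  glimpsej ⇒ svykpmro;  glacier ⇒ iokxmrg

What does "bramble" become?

Each output is the input with this applied: move the first 3 characters to the end (rotate left by 3), then shift every letter 6 places forward in the alphabet (wrapping around).
On "bramble" that produces "shrkhxg".

shrkhxg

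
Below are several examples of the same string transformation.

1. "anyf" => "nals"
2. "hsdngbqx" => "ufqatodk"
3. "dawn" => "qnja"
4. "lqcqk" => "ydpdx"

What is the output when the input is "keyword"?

Looking at the pairs, the operation is to shift every letter 13 places forward in the alphabet (wrapping around) — i.e. ROT13.
Doing the same to "keyword": "xrljbeq".

xrljbeq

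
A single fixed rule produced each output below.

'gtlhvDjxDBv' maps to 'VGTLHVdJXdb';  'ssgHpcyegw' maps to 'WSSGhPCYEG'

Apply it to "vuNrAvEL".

The rule is to move the last character to the front, then flip the case of every letter.
On "vuNrAvEL" that produces "lVUnRaVe".

lVUnRaVe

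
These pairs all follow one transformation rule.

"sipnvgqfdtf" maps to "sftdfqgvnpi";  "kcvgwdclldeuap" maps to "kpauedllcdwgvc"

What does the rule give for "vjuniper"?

vrepinuj

In each case the input is transformed by: move the first character to the end, then reverse the string.
"vjuniper" → "vrepinuj".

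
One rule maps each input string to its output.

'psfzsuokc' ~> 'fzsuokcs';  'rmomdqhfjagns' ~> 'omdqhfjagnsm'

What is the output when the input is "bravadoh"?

Each output is the input with this applied: delete the first character, then move the first character to the end.
So "bravadoh" becomes "avadohr".

avadohr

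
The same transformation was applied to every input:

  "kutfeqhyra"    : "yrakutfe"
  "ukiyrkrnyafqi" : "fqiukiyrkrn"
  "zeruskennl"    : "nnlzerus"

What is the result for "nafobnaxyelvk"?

The transformation: move the last 3 characters to the front (rotate right by 3), then delete the last 2 characters.
Applying both steps to "nafobnaxyelvk": "lvknafobnaxye", then "lvknafobnax".
(Check on "zeruskennl": → "nnlzeruske" → "nnlzerus" ✓)

lvknafobnax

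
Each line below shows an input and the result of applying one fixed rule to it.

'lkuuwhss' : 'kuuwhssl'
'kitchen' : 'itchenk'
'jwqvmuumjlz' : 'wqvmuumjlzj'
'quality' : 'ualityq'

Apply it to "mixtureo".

ixtureom

The rule is to move the first character to the end.
For "mixtureo" the result is "ixtureom".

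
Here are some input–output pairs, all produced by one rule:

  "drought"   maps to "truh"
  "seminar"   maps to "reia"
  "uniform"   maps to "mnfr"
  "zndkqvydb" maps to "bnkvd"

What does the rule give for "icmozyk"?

kcoy

Looking at the pairs, the operation is to move the last character to the front, then keep every other character starting from the first (positions 1st, 3rd, 5th, ...).
On "icmozyk": the first step gives "kicmozy", and the second then gives "kcoy".
(Check on "zndkqvydb": → "bzndkqvyd" → "bnkvd" ✓)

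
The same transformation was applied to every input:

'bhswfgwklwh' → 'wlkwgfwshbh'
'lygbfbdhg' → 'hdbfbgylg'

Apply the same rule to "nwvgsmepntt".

What's happening: move the last character to the front, then reverse the string.
Working it through for "nwvgsmepntt": intermediate "tnwvgsmepnt", final "tnpemsgvwnt".
(Check on "bhswfgwklwh": → "hbhswfgwklw" → "wlkwgfwshbh" ✓)

tnpemsgvwnt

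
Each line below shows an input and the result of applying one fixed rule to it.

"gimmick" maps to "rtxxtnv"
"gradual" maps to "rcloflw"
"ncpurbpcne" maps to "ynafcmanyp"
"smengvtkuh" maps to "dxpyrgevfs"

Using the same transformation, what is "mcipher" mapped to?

Each output is the input with this applied: shift every letter 11 places forward in the alphabet (wrapping around).
Doing the same to "mcipher": "xntaspc".

xntaspc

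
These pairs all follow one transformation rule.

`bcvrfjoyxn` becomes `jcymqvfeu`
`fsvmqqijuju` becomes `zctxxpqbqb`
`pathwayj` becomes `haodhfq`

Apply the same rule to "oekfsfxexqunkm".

What's happening: delete the first character, then shift every letter 7 places forward in the alphabet (wrapping around).
"oekfsfxexqunkm" → "ekfsfxexqunkm" → "lrmzmelexburt".

lrmzmelexburt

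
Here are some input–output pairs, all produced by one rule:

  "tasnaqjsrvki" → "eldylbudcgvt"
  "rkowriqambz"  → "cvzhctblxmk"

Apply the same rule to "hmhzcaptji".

What's happening: shift every letter 11 places forward in the alphabet (wrapping around).
On "hmhzcaptji" that produces "sxsknlaeut".

sxsknlaeut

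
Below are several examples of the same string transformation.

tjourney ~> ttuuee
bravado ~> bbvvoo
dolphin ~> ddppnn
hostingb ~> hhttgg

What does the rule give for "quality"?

The pattern: keep one character in every 3, starting at position 1 (positions 1st, 4th, 7th, ...), then double every character.
"quality" → "qly" → "qqllyy".
(Check on "hostingb": → "htg" → "hhttgg" ✓)

qqllyy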